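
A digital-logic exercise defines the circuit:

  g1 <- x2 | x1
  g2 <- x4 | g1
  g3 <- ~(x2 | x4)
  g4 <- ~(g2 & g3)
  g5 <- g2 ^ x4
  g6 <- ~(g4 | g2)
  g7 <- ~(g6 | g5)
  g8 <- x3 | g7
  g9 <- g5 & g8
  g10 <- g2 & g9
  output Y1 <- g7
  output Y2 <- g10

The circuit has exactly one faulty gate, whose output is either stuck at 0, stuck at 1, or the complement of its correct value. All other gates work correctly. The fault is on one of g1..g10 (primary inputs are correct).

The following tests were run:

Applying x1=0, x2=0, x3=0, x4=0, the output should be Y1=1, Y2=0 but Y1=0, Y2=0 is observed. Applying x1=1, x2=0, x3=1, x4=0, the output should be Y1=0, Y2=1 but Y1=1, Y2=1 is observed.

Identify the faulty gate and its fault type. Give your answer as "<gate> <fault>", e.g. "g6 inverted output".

Fault-free values for test 1 (x1=0, x2=0, x3=0, x4=0): g1=0, g2=0, g3=1, g4=1, g5=0, g6=0, g7=1, g8=1, g9=0, g10=0, giving Y1=1, Y2=0. Observed Y1=0, Y2=0.
Test 1: faults giving observed Y1=0, Y2=0 are {g1 stuck-at-1, g1 inverted output, g2 stuck-at-1, g2 inverted output, g4 stuck-at-0, g4 inverted output, g5 stuck-at-1, g5 inverted output, g6 stuck-at-1, g6 inverted output, g7 stuck-at-0, g7 inverted output}.
Test 2 (x1=1, x2=0, x3=1, x4=0): fault-free g1=1, g2=1, g3=1, g4=0, g5=1, g6=0, g7=0, g8=1, g9=1, g10=1 → Y1=0, Y2=1; observed Y1=1, Y2=1. Eliminates g1 stuck-at-1, g1 inverted output, g2 stuck-at-1, g2 inverted output, g4 stuck-at-0, g4 inverted output, g5 stuck-at-1, g5 inverted output, g6 stuck-at-1, g6 inverted output, g7 stuck-at-0.
Only g7 inverted output is consistent with every test.

g7 inverted output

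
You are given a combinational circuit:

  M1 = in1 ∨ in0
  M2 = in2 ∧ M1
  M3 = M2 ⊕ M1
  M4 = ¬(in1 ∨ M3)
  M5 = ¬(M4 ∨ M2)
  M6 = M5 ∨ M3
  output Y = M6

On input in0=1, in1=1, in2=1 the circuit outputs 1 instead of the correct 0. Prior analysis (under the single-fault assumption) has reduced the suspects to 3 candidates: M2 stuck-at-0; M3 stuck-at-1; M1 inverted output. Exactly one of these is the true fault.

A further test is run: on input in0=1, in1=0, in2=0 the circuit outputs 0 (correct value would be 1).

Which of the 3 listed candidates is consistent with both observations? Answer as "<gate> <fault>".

Evaluate each candidate on input in0=1, in1=0, in2=0:
  M2 stuck-at-0: M1=1, M2=0 [stuck-at-0], M3=1, M4=0, M5=1, M6=1 → 1 — eliminated
  M3 stuck-at-1: M1=1, M2=0, M3=1 [stuck-at-1], M4=0, M5=1, M6=1 → 1 — eliminated
  M1 inverted output: M1=0 [inverted output], M2=0, M3=0, M4=1, M5=0, M6=0 → 0 — matches
Only M1 inverted output reproduces the observed 0.

M1 inverted output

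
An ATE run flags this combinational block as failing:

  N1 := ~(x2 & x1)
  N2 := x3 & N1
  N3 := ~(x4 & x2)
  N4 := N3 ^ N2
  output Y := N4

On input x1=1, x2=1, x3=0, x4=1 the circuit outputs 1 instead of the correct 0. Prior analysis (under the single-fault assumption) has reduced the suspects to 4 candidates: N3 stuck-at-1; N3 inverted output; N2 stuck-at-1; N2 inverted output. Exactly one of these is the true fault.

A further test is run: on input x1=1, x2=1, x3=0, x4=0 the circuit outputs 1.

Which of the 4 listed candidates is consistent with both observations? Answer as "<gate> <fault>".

N3 stuck-at-1

Evaluate each candidate on input x1=1, x2=1, x3=0, x4=0:
  N3 stuck-at-1: N1=0, N2=0, N3=1 [stuck-at-1], N4=1 → 1 — matches
  N3 inverted output: N1=0, N2=0, N3=0 [inverted output], N4=0 → 0 — eliminated
  N2 stuck-at-1: N1=0, N2=1 [stuck-at-1], N3=1, N4=0 → 0 — eliminated
  N2 inverted output: N1=0, N2=1 [inverted output], N3=1, N4=0 → 0 — eliminated
Only N3 stuck-at-1 reproduces the observed 1.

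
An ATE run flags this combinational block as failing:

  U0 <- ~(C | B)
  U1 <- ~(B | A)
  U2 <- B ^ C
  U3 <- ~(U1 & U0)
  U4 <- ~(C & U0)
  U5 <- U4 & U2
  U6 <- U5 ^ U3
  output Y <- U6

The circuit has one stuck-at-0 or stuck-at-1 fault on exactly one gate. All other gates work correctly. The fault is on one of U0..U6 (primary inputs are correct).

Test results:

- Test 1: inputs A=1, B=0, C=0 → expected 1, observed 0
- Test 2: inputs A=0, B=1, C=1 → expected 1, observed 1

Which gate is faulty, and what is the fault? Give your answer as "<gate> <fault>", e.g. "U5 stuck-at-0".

Fault-free values for test 1 (A=1, B=0, C=0): U0=1, U1=0, U2=0, U3=1, U4=1, U5=0, U6=1, giving Y=1. Observed 0.
Test 1: faults giving observed 0 are {U1 stuck-at-1, U2 stuck-at-1, U3 stuck-at-0, U5 stuck-at-1, U6 stuck-at-0}.
Test 2 (A=0, B=1, C=1): fault-free U0=0, U1=0, U2=0, U3=1, U4=1, U5=0, U6=1 → 1; observed 1. Eliminates U2 stuck-at-1, U3 stuck-at-0, U5 stuck-at-1, U6 stuck-at-0.
Only U1 stuck-at-1 is consistent with every test.

U1 stuck-at-1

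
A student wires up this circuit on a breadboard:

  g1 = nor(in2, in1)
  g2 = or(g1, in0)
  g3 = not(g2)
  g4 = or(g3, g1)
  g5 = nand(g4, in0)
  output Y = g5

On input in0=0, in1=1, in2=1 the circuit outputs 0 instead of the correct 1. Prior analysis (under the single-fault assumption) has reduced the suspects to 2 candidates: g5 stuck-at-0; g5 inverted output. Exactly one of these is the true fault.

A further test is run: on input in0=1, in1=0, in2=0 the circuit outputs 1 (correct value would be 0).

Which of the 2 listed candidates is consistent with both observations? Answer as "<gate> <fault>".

Evaluate each candidate on input in0=1, in1=0, in2=0:
  g5 stuck-at-0: g1=1, g2=1, g3=0, g4=1, g5=0 [stuck-at-0] → 0 — eliminated
  g5 inverted output: g1=1, g2=1, g3=0, g4=1, g5=1 [inverted output] → 1 — matches
Only g5 inverted output reproduces the observed 1.

g5 inverted output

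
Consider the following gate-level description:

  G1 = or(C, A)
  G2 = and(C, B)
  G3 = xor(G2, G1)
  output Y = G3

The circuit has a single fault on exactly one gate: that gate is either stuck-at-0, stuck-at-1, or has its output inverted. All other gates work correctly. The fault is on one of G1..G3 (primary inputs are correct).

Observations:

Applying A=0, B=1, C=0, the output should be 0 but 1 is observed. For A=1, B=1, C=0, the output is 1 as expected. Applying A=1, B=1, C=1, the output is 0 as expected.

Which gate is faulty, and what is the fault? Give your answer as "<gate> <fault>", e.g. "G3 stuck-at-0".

Fault-free values for test 1 (A=0, B=1, C=0): G1=0, G2=0, G3=0, giving Y=0. Observed 1.
Test 1: faults giving observed 1 are {G1 stuck-at-1, G1 inverted output, G2 stuck-at-1, G2 inverted output, G3 stuck-at-1, G3 inverted output}.
Test 2 (A=1, B=1, C=0): fault-free G1=1, G2=0, G3=1 → 1; observed 1. Eliminates G1 inverted output, G2 stuck-at-1, G2 inverted output, G3 inverted output.
Test 3 (A=1, B=1, C=1): fault-free G1=1, G2=1, G3=0 → 0; observed 0. Eliminates G3 stuck-at-1.
Only G1 stuck-at-1 is consistent with every test.

G1 stuck-at-1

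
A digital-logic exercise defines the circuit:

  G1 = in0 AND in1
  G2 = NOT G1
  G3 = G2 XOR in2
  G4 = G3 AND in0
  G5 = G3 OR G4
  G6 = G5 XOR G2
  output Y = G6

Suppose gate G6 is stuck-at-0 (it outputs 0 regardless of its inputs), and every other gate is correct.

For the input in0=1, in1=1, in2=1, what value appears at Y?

0

Propagate with G6 forced: G1=1, G2=0, G3=1, G4=1, G5=1, G6=0 [stuck-at-0].
So Y = 0. (Without the fault it would be 1.)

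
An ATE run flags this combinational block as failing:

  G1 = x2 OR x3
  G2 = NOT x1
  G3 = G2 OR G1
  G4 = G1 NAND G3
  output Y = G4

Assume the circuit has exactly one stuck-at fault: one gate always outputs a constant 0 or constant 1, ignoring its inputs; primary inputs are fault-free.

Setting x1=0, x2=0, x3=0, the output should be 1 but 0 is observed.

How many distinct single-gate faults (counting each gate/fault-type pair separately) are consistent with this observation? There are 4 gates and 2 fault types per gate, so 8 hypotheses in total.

Fault-free: G1=0, G2=1, G3=1, G4=1 → 1. Observed 0.
  G1 stuck-at-0: output 1 ✗
  G1 stuck-at-1: output 0 ✓
  G2 stuck-at-0: output 1 ✗
  G2 stuck-at-1: output 1 ✗
  G3 stuck-at-0: output 1 ✗
  G3 stuck-at-1: output 1 ✗
  G4 stuck-at-0: output 0 ✓
  G4 stuck-at-1: output 1 ✗
Consistent faults: {G1 stuck-at-1, G4 stuck-at-0} — 2 in all.

2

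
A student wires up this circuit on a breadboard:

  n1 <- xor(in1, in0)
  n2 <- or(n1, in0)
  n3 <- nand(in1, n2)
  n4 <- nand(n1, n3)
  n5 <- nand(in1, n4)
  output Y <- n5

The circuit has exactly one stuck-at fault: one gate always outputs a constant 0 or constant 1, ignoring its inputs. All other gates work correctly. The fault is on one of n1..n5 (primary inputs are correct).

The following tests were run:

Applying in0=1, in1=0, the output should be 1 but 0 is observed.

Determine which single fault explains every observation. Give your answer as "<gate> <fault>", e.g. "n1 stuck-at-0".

n5 stuck-at-0

Fault-free values for test 1 (in0=1, in1=0): n1=1, n2=1, n3=1, n4=0, n5=1, giving Y=1. Observed 0.
Test 1: faults giving observed 0 are {n5 stuck-at-0}.
Only n5 stuck-at-0 is consistent with every test.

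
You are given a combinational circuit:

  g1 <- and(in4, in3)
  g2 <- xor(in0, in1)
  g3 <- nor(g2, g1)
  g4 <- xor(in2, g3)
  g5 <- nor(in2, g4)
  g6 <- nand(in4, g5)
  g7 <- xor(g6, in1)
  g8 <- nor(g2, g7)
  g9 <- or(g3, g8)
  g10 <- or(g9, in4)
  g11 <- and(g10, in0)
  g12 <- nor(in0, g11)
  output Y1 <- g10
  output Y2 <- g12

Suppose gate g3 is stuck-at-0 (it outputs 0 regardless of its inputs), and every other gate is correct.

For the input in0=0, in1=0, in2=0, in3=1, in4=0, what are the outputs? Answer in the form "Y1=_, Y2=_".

Y1=0, Y2=1

Propagate with g3 forced: g1=0, g2=0, g3=0 [stuck-at-0], g4=0, g5=1, g6=1, g7=1, g8=0, g9=0, g10=0, g11=0, g12=1.
So the outputs are Y1=0, Y2=1. (Without the fault they would be Y1=1, Y2=1.)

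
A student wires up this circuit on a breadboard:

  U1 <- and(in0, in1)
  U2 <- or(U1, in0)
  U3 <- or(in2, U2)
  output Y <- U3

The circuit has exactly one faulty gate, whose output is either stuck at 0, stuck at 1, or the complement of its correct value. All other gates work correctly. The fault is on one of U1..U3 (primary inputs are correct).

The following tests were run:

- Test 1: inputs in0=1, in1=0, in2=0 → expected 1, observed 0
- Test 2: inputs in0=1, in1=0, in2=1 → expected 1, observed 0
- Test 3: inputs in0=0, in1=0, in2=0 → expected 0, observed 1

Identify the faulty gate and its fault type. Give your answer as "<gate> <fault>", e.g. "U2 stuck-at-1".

Fault-free values for test 1 (in0=1, in1=0, in2=0): U1=0, U2=1, U3=1, giving Y=1. Observed 0.
Test 1: faults giving observed 0 are {U2 stuck-at-0, U2 inverted output, U3 stuck-at-0, U3 inverted output}.
Test 2 (in0=1, in1=0, in2=1): fault-free U1=0, U2=1, U3=1 → 1; observed 0. Eliminates U2 stuck-at-0, U2 inverted output.
Test 3 (in0=0, in1=0, in2=0): fault-free U1=0, U2=0, U3=0 → 0; observed 1. Eliminates U3 stuck-at-0.
Only U3 inverted output is consistent with every test.

U3 inverted output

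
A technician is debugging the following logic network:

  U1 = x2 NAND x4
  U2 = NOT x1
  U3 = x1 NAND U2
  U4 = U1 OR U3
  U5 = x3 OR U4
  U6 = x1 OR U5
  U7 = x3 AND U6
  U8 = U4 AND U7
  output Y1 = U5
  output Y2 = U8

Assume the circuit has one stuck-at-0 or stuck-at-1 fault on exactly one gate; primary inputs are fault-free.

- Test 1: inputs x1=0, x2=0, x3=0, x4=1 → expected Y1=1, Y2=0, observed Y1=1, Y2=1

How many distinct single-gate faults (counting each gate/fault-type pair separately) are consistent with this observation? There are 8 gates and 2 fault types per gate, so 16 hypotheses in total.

2

Fault-free: U1=1, U2=1, U3=1, U4=1, U5=1, U6=1, U7=0, U8=0 → Y1=1, Y2=0. Observed Y1=1, Y2=1.
  U1: none of the 2 fault types match ✗
  U2: none of the 2 fault types match ✗
  U3: none of the 2 fault types match ✗
  U4: none of the 2 fault types match ✗
  U5: none of the 2 fault types match ✗
  U6: none of the 2 fault types match ✗
  U7: stuck-at-1 ✓; others ✗
  U8: stuck-at-1 ✓; others ✗
Consistent faults: {U7 stuck-at-1, U8 stuck-at-1} — 2 in all.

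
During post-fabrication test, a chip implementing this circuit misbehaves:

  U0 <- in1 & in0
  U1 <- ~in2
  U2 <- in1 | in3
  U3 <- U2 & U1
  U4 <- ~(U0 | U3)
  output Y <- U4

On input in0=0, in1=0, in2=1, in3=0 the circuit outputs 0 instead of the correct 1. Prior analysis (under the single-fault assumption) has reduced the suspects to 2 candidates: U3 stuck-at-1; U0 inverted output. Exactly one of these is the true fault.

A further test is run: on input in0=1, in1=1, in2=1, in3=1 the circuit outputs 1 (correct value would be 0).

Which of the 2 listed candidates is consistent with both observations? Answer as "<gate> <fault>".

U0 inverted output

Evaluate each candidate on input in0=1, in1=1, in2=1, in3=1:
  U3 stuck-at-1: U0=1, U1=0, U2=1, U3=1 [stuck-at-1], U4=0 → 0 — eliminated
  U0 inverted output: U0=0 [inverted output], U1=0, U2=1, U3=0, U4=1 → 1 — matches
Only U0 inverted output reproduces the observed 1.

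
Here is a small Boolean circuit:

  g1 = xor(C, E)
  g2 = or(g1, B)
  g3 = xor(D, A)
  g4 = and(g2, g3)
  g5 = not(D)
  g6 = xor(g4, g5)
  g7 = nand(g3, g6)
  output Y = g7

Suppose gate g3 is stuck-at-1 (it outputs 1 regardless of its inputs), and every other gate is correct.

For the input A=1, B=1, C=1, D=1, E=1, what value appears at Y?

Propagate with g3 forced: g1=0, g2=1, g3=1 [stuck-at-1], g4=1, g5=0, g6=1, g7=0.
So Y = 0. (Without the fault it would be 1.)

0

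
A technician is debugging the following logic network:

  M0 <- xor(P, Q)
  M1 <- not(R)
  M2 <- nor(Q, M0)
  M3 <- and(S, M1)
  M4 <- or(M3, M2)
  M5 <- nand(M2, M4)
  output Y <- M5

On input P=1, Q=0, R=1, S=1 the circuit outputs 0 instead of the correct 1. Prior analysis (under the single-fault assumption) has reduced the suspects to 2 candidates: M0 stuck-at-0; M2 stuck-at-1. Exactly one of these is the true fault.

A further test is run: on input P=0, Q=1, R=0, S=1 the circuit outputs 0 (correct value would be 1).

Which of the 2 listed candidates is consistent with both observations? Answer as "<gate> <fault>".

M2 stuck-at-1

Evaluate each candidate on input P=0, Q=1, R=0, S=1:
  M0 stuck-at-0: M0=0 [stuck-at-0], M1=1, M2=0, M3=1, M4=1, M5=1 → 1 — eliminated
  M2 stuck-at-1: M0=1, M1=1, M2=1 [stuck-at-1], M3=1, M4=1, M5=0 → 0 — matches
Only M2 stuck-at-1 reproduces the observed 0.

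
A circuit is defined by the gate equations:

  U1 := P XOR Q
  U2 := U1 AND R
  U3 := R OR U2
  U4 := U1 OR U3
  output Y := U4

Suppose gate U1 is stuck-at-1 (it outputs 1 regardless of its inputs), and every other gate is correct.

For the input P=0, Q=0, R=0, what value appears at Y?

1

Propagate with U1 forced: U1=1 [stuck-at-1], U2=0, U3=0, U4=1.
So Y = 1. (Without the fault it would be 0.)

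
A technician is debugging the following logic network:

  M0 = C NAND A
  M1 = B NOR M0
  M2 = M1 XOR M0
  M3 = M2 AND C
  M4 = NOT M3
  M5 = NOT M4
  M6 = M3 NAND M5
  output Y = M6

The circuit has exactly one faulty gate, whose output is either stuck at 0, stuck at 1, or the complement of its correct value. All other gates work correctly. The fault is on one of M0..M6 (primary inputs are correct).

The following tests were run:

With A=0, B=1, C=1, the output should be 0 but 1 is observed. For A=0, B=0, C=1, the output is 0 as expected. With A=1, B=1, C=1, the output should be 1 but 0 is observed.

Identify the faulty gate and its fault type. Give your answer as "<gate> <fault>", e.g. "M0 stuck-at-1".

M0 inverted output

Fault-free values for test 1 (A=0, B=1, C=1): M0=1, M1=0, M2=1, M3=1, M4=0, M5=1, M6=0, giving Y=0. Observed 1.
Test 1: faults giving observed 1 are {M0 stuck-at-0, M0 inverted output, M1 stuck-at-1, M1 inverted output, M2 stuck-at-0, M2 inverted output, M3 stuck-at-0, M3 inverted output, M4 stuck-at-1, M4 inverted output, M5 stuck-at-0, M5 inverted output, M6 stuck-at-1, M6 inverted output}.
Test 2 (A=0, B=0, C=1): fault-free M0=1, M1=0, M2=1, M3=1, M4=0, M5=1, M6=0 → 0; observed 0. Eliminates M1 stuck-at-1, M1 inverted output, M2 stuck-at-0, M2 inverted output, M3 stuck-at-0, M3 inverted output, M4 stuck-at-1, M4 inverted output, M5 stuck-at-0, M5 inverted output, M6 stuck-at-1, M6 inverted output.
Test 3 (A=1, B=1, C=1): fault-free M0=0, M1=0, M2=0, M3=0, M4=1, M5=0, M6=1 → 1; observed 0. Eliminates M0 stuck-at-0.
Only M0 inverted output is consistent with every test.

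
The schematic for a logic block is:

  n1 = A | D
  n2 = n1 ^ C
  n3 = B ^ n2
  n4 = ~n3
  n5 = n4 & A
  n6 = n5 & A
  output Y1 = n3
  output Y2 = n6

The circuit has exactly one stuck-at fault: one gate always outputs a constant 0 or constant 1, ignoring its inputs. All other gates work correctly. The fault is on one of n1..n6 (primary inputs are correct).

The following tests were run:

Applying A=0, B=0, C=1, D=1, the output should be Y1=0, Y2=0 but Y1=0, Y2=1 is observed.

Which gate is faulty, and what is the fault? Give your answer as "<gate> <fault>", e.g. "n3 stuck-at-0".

Fault-free values for test 1 (A=0, B=0, C=1, D=1): n1=1, n2=0, n3=0, n4=1, n5=0, n6=0, giving Y1=0, Y2=0. Observed Y1=0, Y2=1.
Test 1: faults giving observed Y1=0, Y2=1 are {n6 stuck-at-1}.
Only n6 stuck-at-1 is consistent with every test.

n6 stuck-at-1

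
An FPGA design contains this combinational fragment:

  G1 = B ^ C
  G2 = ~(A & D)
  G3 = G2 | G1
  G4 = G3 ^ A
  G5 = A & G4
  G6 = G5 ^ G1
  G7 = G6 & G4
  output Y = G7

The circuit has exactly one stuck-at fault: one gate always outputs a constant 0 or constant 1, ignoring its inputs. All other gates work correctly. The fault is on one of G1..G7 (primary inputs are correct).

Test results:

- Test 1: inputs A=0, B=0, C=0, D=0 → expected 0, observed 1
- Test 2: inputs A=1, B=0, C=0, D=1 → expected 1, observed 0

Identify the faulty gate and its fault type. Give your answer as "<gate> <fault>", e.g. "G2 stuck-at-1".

Fault-free values for test 1 (A=0, B=0, C=0, D=0): G1=0, G2=1, G3=1, G4=1, G5=0, G6=0, G7=0, giving Y=0. Observed 1.
Test 1: faults giving observed 1 are {G1 stuck-at-1, G5 stuck-at-1, G6 stuck-at-1, G7 stuck-at-1}.
Test 2 (A=1, B=0, C=0, D=1): fault-free G1=0, G2=0, G3=0, G4=1, G5=1, G6=1, G7=1 → 1; observed 0. Eliminates G5 stuck-at-1, G6 stuck-at-1, G7 stuck-at-1.
Only G1 stuck-at-1 is consistent with every test.

G1 stuck-at-1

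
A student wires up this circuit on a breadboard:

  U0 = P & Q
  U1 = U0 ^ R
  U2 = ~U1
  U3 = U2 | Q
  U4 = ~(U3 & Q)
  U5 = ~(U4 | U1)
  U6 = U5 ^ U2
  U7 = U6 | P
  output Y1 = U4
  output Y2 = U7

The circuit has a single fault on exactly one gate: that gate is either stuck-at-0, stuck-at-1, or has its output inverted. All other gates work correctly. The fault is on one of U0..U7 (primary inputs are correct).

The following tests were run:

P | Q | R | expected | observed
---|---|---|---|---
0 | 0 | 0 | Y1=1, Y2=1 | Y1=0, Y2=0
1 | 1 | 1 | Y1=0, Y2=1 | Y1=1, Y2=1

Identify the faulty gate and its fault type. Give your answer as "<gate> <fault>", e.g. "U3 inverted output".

Fault-free values for test 1 (P=0, Q=0, R=0): U0=0, U1=0, U2=1, U3=1, U4=1, U5=0, U6=1, U7=1, giving Y1=1, Y2=1. Observed Y1=0, Y2=0.
Test 1: faults giving observed Y1=0, Y2=0 are {U4 stuck-at-0, U4 inverted output}.
Test 2 (P=1, Q=1, R=1): fault-free U0=1, U1=0, U2=1, U3=1, U4=0, U5=1, U6=0, U7=1 → Y1=0, Y2=1; observed Y1=1, Y2=1. Eliminates U4 stuck-at-0.
Only U4 inverted output is consistent with every test.

U4 inverted output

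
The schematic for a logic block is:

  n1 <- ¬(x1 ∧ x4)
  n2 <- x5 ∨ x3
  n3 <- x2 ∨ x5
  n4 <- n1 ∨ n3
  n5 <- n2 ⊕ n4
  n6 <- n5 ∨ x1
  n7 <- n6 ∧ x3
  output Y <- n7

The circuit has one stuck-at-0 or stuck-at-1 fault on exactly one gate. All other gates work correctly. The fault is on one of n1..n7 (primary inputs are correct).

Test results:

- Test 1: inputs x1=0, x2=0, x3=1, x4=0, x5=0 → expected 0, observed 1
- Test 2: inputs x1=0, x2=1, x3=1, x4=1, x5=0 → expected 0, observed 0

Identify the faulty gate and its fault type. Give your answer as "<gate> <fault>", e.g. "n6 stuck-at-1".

n1 stuck-at-0

Fault-free values for test 1 (x1=0, x2=0, x3=1, x4=0, x5=0): n1=1, n2=1, n3=0, n4=1, n5=0, n6=0, n7=0, giving Y=0. Observed 1.
Test 1: faults giving observed 1 are {n1 stuck-at-0, n2 stuck-at-0, n4 stuck-at-0, n5 stuck-at-1, n6 stuck-at-1, n7 stuck-at-1}.
Test 2 (x1=0, x2=1, x3=1, x4=1, x5=0): fault-free n1=1, n2=1, n3=1, n4=1, n5=0, n6=0, n7=0 → 0; observed 0. Eliminates n2 stuck-at-0, n4 stuck-at-0, n5 stuck-at-1, n6 stuck-at-1, n7 stuck-at-1.
Only n1 stuck-at-0 is consistent with every test.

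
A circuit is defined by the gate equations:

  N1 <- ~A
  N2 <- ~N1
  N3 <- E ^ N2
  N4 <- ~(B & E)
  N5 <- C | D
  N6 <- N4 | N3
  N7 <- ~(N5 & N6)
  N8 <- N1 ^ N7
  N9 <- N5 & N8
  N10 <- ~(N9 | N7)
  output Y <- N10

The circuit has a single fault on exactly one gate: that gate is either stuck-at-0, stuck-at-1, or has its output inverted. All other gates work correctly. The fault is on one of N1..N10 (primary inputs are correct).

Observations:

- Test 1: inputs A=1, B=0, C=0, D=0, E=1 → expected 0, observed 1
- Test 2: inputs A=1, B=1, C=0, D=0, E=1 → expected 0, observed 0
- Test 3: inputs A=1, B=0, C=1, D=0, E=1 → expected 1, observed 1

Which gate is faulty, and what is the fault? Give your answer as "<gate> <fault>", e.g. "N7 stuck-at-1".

Fault-free values for test 1 (A=1, B=0, C=0, D=0, E=1): N1=0, N2=1, N3=0, N4=1, N5=0, N6=1, N7=1, N8=1, N9=0, N10=0, giving Y=0. Observed 1.
Test 1: faults giving observed 1 are {N5 stuck-at-1, N5 inverted output, N7 stuck-at-0, N7 inverted output, N10 stuck-at-1, N10 inverted output}.
Test 2 (A=1, B=1, C=0, D=0, E=1): fault-free N1=0, N2=1, N3=0, N4=0, N5=0, N6=0, N7=1, N8=1, N9=0, N10=0 → 0; observed 0. Eliminates N7 stuck-at-0, N7 inverted output, N10 stuck-at-1, N10 inverted output.
Test 3 (A=1, B=0, C=1, D=0, E=1): fault-free N1=0, N2=1, N3=0, N4=1, N5=1, N6=1, N7=0, N8=0, N9=0, N10=1 → 1; observed 1. Eliminates N5 inverted output.
Only N5 stuck-at-1 is consistent with every test.

N5 stuck-at-1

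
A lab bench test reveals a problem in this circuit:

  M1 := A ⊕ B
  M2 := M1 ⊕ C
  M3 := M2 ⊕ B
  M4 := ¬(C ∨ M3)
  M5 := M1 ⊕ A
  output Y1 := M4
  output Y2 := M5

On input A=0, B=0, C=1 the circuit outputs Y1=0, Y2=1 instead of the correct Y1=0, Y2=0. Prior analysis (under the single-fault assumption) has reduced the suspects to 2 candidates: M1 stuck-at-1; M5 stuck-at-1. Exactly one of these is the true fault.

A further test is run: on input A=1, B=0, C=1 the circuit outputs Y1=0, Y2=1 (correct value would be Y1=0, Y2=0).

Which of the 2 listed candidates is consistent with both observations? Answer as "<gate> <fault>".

Evaluate each candidate on input A=1, B=0, C=1:
  M1 stuck-at-1: M1=1 [stuck-at-1], M2=0, M3=0, M4=0, M5=0 → Y1=0, Y2=0 — eliminated
  M5 stuck-at-1: M1=1, M2=0, M3=0, M4=0, M5=1 [stuck-at-1] → Y1=0, Y2=1 — matches
Only M5 stuck-at-1 reproduces the observed Y1=0, Y2=1.

M5 stuck-at-1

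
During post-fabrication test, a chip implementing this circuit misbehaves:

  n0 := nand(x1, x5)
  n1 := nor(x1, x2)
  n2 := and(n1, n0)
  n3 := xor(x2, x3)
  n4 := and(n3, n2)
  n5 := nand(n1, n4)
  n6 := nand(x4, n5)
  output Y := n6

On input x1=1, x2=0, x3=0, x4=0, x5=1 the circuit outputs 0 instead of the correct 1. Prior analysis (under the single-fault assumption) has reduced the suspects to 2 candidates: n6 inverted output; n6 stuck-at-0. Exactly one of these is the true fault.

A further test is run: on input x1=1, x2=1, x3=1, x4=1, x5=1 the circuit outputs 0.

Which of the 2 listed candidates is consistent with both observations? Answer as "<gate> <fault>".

n6 stuck-at-0

Evaluate each candidate on input x1=1, x2=1, x3=1, x4=1, x5=1:
  n6 inverted output: n0=0, n1=0, n2=0, n3=0, n4=0, n5=1, n6=1 [inverted output] → 1 — eliminated
  n6 stuck-at-0: n0=0, n1=0, n2=0, n3=0, n4=0, n5=1, n6=0 [stuck-at-0] → 0 — matches
Only n6 stuck-at-0 reproduces the observed 0.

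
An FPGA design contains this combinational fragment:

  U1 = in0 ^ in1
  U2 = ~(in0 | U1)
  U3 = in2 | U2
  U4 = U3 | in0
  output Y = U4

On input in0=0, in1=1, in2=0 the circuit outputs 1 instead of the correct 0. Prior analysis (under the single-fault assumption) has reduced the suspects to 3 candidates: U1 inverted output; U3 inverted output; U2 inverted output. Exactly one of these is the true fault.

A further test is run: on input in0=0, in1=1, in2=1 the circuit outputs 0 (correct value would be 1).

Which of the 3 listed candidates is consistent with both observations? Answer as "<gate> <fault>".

Evaluate each candidate on input in0=0, in1=1, in2=1:
  U1 inverted output: U1=0 [inverted output], U2=1, U3=1, U4=1 → 1 — eliminated
  U3 inverted output: U1=1, U2=0, U3=0 [inverted output], U4=0 → 0 — matches
  U2 inverted output: U1=1, U2=1 [inverted output], U3=1, U4=1 → 1 — eliminated
Only U3 inverted output reproduces the observed 0.

U3 inverted output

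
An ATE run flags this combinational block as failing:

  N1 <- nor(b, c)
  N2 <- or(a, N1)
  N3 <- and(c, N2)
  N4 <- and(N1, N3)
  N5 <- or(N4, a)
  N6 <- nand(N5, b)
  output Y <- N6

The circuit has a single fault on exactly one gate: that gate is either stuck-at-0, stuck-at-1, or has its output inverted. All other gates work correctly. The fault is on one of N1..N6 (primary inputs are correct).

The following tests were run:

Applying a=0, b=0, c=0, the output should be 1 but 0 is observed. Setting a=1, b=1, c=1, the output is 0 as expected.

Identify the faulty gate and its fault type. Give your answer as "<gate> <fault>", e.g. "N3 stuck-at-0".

Fault-free values for test 1 (a=0, b=0, c=0): N1=1, N2=1, N3=0, N4=0, N5=0, N6=1, giving Y=1. Observed 0.
Test 1: faults giving observed 0 are {N6 stuck-at-0, N6 inverted output}.
Test 2 (a=1, b=1, c=1): fault-free N1=0, N2=1, N3=1, N4=0, N5=1, N6=0 → 0; observed 0. Eliminates N6 inverted output.
Only N6 stuck-at-0 is consistent with every test.

N6 stuck-at-0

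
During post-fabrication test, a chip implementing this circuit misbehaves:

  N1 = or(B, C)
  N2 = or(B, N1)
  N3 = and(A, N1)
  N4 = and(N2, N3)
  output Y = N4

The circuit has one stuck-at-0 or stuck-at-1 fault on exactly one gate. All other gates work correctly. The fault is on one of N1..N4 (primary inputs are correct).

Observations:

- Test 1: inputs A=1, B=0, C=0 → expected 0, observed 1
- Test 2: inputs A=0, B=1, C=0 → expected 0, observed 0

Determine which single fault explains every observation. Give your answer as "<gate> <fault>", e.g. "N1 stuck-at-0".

Fault-free values for test 1 (A=1, B=0, C=0): N1=0, N2=0, N3=0, N4=0, giving Y=0. Observed 1.
Test 1: faults giving observed 1 are {N1 stuck-at-1, N4 stuck-at-1}.
Test 2 (A=0, B=1, C=0): fault-free N1=1, N2=1, N3=0, N4=0 → 0; observed 0. Eliminates N4 stuck-at-1.
Only N1 stuck-at-1 is consistent with every test.

N1 stuck-at-1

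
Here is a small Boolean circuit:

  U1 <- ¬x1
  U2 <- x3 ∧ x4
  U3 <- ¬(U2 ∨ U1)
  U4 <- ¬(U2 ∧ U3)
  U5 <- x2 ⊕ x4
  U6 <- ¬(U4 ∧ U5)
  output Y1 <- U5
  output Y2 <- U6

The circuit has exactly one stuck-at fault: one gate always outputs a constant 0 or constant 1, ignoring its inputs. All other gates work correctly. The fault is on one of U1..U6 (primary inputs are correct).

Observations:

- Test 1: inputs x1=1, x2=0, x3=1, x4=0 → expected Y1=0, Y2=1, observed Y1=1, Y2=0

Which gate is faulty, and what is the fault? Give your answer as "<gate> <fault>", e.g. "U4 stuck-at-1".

Fault-free values for test 1 (x1=1, x2=0, x3=1, x4=0): U1=0, U2=0, U3=1, U4=1, U5=0, U6=1, giving Y1=0, Y2=1. Observed Y1=1, Y2=0.
Test 1: faults giving observed Y1=1, Y2=0 are {U5 stuck-at-1}.
Only U5 stuck-at-1 is consistent with every test.

U5 stuck-at-1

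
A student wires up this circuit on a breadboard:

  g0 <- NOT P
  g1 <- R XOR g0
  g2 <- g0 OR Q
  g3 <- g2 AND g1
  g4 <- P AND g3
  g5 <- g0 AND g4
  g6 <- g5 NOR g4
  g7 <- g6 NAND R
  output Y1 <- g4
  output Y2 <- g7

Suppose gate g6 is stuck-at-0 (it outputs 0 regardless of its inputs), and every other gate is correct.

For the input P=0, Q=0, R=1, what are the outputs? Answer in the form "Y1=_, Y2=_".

Y1=0, Y2=1

Propagate with g6 forced: g0=1, g1=0, g2=1, g3=0, g4=0, g5=0, g6=0 [stuck-at-0], g7=1.
So the outputs are Y1=0, Y2=1. (Without the fault they would be Y1=0, Y2=0.)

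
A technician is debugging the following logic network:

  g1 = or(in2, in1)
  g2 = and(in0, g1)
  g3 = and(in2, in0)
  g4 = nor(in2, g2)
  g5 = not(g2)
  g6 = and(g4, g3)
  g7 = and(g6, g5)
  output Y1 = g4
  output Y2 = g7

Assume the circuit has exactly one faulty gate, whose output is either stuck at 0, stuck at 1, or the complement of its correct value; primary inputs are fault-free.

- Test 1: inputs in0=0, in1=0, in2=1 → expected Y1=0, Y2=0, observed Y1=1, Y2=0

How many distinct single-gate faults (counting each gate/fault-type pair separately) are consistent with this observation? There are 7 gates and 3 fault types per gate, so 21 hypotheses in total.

2

Fault-free: g1=1, g2=0, g3=0, g4=0, g5=1, g6=0, g7=0 → Y1=0, Y2=0. Observed Y1=1, Y2=0.
  g1: none of the 3 fault types match ✗
  g2: none of the 3 fault types match ✗
  g3: none of the 3 fault types match ✗
  g4: stuck-at-1, inverted output ✓; others ✗
  g5: none of the 3 fault types match ✗
  g6: none of the 3 fault types match ✗
  g7: none of the 3 fault types match ✗
Consistent faults: {g4 stuck-at-1, g4 inverted output} — 2 in all.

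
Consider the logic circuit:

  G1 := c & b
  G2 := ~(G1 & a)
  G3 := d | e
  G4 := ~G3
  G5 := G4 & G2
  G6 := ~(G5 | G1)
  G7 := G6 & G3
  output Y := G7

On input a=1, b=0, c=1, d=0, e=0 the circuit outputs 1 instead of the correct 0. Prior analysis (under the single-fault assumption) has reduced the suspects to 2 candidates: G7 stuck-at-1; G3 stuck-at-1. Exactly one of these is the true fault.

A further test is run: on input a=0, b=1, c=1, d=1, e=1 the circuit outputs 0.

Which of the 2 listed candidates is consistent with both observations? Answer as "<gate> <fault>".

Evaluate each candidate on input a=0, b=1, c=1, d=1, e=1:
  G7 stuck-at-1: G1=1, G2=1, G3=1, G4=0, G5=0, G6=0, G7=1 [stuck-at-1] → 1 — eliminated
  G3 stuck-at-1: G1=1, G2=1, G3=1 [stuck-at-1], G4=0, G5=0, G6=0, G7=0 → 0 — matches
Only G3 stuck-at-1 reproduces the observed 0.

G3 stuck-at-1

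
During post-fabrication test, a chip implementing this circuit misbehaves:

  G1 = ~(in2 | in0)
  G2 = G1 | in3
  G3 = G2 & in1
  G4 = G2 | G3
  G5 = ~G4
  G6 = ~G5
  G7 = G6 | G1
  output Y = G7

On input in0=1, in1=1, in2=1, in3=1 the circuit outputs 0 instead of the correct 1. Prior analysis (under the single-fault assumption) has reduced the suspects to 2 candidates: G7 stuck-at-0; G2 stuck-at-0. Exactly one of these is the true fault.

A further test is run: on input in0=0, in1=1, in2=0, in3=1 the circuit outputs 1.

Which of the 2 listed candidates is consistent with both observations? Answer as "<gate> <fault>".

G2 stuck-at-0

Evaluate each candidate on input in0=0, in1=1, in2=0, in3=1:
  G7 stuck-at-0: G1=1, G2=1, G3=1, G4=1, G5=0, G6=1, G7=0 [stuck-at-0] → 0 — eliminated
  G2 stuck-at-0: G1=1, G2=0 [stuck-at-0], G3=0, G4=0, G5=1, G6=0, G7=1 → 1 — matches
Only G2 stuck-at-0 reproduces the observed 1.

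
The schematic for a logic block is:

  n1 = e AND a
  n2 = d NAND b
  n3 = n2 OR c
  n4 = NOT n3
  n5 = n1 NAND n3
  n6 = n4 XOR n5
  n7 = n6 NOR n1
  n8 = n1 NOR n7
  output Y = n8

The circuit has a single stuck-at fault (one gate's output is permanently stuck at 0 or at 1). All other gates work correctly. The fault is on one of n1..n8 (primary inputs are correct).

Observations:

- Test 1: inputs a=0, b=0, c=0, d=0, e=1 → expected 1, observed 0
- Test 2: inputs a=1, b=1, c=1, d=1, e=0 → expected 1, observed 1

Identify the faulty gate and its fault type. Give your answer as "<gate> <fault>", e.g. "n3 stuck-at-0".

Fault-free values for test 1 (a=0, b=0, c=0, d=0, e=1): n1=0, n2=1, n3=1, n4=0, n5=1, n6=1, n7=0, n8=1, giving Y=1. Observed 0.
Test 1: faults giving observed 0 are {n1 stuck-at-1, n2 stuck-at-0, n3 stuck-at-0, n4 stuck-at-1, n5 stuck-at-0, n6 stuck-at-0, n7 stuck-at-1, n8 stuck-at-0}.
Test 2 (a=1, b=1, c=1, d=1, e=0): fault-free n1=0, n2=0, n3=1, n4=0, n5=1, n6=1, n7=0, n8=1 → 1; observed 1. Eliminates n1 stuck-at-1, n3 stuck-at-0, n4 stuck-at-1, n5 stuck-at-0, n6 stuck-at-0, n7 stuck-at-1, n8 stuck-at-0.
Only n2 stuck-at-0 is consistent with every test.

n2 stuck-at-0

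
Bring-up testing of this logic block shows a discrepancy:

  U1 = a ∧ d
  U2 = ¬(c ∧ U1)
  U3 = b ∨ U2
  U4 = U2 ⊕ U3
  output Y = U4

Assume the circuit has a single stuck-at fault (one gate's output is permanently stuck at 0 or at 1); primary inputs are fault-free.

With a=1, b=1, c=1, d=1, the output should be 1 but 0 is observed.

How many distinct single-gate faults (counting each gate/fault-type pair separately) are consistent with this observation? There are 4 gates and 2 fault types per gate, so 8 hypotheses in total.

4

Fault-free: U1=1, U2=0, U3=1, U4=1 → 1. Observed 0.
  U1 stuck-at-0: output 0 ✓
  U1 stuck-at-1: output 1 ✗
  U2 stuck-at-0: output 1 ✗
  U2 stuck-at-1: output 0 ✓
  U3 stuck-at-0: output 0 ✓
  U3 stuck-at-1: output 1 ✗
  U4 stuck-at-0: output 0 ✓
  U4 stuck-at-1: output 1 ✗
Consistent faults: {U1 stuck-at-0, U2 stuck-at-1, U3 stuck-at-0, U4 stuck-at-0} — 4 in all.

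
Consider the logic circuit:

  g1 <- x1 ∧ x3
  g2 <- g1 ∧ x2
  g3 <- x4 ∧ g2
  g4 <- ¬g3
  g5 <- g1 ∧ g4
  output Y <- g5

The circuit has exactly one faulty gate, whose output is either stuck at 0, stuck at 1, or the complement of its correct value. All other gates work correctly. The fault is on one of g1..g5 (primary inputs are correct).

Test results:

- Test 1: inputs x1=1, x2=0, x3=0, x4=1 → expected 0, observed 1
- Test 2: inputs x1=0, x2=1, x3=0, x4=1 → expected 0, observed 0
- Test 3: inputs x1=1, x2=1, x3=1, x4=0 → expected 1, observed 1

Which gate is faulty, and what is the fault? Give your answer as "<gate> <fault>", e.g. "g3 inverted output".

Fault-free values for test 1 (x1=1, x2=0, x3=0, x4=1): g1=0, g2=0, g3=0, g4=1, g5=0, giving Y=0. Observed 1.
Test 1: faults giving observed 1 are {g1 stuck-at-1, g1 inverted output, g5 stuck-at-1, g5 inverted output}.
Test 2 (x1=0, x2=1, x3=0, x4=1): fault-free g1=0, g2=0, g3=0, g4=1, g5=0 → 0; observed 0. Eliminates g5 stuck-at-1, g5 inverted output.
Test 3 (x1=1, x2=1, x3=1, x4=0): fault-free g1=1, g2=1, g3=0, g4=1, g5=1 → 1; observed 1. Eliminates g1 inverted output.
Only g1 stuck-at-1 is consistent with every test.

g1 stuck-at-1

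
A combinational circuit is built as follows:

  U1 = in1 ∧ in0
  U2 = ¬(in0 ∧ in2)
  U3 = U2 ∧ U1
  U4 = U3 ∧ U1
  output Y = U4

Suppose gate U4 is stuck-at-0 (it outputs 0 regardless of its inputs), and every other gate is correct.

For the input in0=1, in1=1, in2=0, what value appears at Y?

Propagate with U4 forced: U1=1, U2=1, U3=1, U4=0 [stuck-at-0].
So Y = 0. (Without the fault it would be 1.)

0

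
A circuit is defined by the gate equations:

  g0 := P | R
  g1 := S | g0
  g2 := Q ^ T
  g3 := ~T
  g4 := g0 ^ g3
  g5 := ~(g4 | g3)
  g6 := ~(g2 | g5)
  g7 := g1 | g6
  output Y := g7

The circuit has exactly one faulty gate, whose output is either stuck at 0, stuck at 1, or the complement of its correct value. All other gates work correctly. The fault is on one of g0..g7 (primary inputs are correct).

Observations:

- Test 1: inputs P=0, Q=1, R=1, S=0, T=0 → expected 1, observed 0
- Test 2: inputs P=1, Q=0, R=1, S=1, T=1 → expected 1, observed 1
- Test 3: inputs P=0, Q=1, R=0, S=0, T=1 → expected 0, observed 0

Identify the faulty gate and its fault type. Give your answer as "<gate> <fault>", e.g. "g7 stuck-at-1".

g0 stuck-at-0

Fault-free values for test 1 (P=0, Q=1, R=1, S=0, T=0): g0=1, g1=1, g2=1, g3=1, g4=0, g5=0, g6=0, g7=1, giving Y=1. Observed 0.
Test 1: faults giving observed 0 are {g0 stuck-at-0, g0 inverted output, g1 stuck-at-0, g1 inverted output, g7 stuck-at-0, g7 inverted output}.
Test 2 (P=1, Q=0, R=1, S=1, T=1): fault-free g0=1, g1=1, g2=1, g3=0, g4=1, g5=0, g6=0, g7=1 → 1; observed 1. Eliminates g1 stuck-at-0, g1 inverted output, g7 stuck-at-0, g7 inverted output.
Test 3 (P=0, Q=1, R=0, S=0, T=1): fault-free g0=0, g1=0, g2=0, g3=0, g4=0, g5=1, g6=0, g7=0 → 0; observed 0. Eliminates g0 inverted output.
Only g0 stuck-at-0 is consistent with every test.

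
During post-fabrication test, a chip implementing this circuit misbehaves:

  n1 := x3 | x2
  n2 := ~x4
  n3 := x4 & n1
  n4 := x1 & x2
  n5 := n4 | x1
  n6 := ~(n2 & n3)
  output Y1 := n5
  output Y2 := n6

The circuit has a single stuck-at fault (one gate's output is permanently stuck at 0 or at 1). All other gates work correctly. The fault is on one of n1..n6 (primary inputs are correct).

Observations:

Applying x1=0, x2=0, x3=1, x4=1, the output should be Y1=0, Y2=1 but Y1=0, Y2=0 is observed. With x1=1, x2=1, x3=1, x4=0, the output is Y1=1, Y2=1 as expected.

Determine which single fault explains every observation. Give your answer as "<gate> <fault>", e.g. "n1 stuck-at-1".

Fault-free values for test 1 (x1=0, x2=0, x3=1, x4=1): n1=1, n2=0, n3=1, n4=0, n5=0, n6=1, giving Y1=0, Y2=1. Observed Y1=0, Y2=0.
Test 1: faults giving observed Y1=0, Y2=0 are {n2 stuck-at-1, n6 stuck-at-0}.
Test 2 (x1=1, x2=1, x3=1, x4=0): fault-free n1=1, n2=1, n3=0, n4=1, n5=1, n6=1 → Y1=1, Y2=1; observed Y1=1, Y2=1. Eliminates n6 stuck-at-0.
Only n2 stuck-at-1 is consistent with every test.

n2 stuck-at-1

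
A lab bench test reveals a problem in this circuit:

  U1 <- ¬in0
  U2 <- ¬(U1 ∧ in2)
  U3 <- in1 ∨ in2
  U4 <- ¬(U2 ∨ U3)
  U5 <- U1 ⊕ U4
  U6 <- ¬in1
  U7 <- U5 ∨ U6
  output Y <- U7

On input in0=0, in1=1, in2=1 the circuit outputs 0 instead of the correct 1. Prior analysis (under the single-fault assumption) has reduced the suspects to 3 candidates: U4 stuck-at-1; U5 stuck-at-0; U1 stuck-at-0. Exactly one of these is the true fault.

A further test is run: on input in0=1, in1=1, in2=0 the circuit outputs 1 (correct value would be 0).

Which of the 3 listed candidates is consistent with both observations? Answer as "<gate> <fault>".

Evaluate each candidate on input in0=1, in1=1, in2=0:
  U4 stuck-at-1: U1=0, U2=1, U3=1, U4=1 [stuck-at-1], U5=1, U6=0, U7=1 → 1 — matches
  U5 stuck-at-0: U1=0, U2=1, U3=1, U4=0, U5=0 [stuck-at-0], U6=0, U7=0 → 0 — eliminated
  U1 stuck-at-0: U1=0 [stuck-at-0], U2=1, U3=1, U4=0, U5=0, U6=0, U7=0 → 0 — eliminated
Only U4 stuck-at-1 reproduces the observed 1.

U4 stuck-at-1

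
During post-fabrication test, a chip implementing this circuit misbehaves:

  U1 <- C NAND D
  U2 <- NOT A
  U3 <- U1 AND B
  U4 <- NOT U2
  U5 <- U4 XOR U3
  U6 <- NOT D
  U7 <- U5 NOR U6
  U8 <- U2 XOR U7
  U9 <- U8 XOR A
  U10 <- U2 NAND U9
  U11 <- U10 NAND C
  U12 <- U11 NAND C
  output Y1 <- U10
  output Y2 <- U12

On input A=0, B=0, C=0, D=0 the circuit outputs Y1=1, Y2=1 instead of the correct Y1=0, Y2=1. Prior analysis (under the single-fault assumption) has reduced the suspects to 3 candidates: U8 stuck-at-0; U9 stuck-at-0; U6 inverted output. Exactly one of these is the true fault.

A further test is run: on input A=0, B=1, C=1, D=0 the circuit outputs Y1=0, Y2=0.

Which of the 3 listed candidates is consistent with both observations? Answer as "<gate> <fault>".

Evaluate each candidate on input A=0, B=1, C=1, D=0:
  U8 stuck-at-0: U1=1, U2=1, U3=1, U4=0, U5=1, U6=1, U7=0, U8=0 [stuck-at-0], U9=0, U10=1, U11=0, U12=1 → Y1=1, Y2=1 — eliminated
  U9 stuck-at-0: U1=1, U2=1, U3=1, U4=0, U5=1, U6=1, U7=0, U8=1, U9=0 [stuck-at-0], U10=1, U11=0, U12=1 → Y1=1, Y2=1 — eliminated
  U6 inverted output: U1=1, U2=1, U3=1, U4=0, U5=1, U6=0 [inverted output], U7=0, U8=1, U9=1, U10=0, U11=1, U12=0 → Y1=0, Y2=0 — matches
Only U6 inverted output reproduces the observed Y1=0, Y2=0.

U6 inverted output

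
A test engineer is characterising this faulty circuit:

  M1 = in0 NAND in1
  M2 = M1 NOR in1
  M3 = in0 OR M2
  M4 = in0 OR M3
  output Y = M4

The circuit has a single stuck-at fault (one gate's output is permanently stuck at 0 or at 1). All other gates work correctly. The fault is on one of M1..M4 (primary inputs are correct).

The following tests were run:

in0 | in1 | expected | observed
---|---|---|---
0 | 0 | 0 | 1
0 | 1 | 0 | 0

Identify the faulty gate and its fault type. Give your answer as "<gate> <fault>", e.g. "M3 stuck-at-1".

M1 stuck-at-0

Fault-free values for test 1 (in0=0, in1=0): M1=1, M2=0, M3=0, M4=0, giving Y=0. Observed 1.
Test 1: faults giving observed 1 are {M1 stuck-at-0, M2 stuck-at-1, M3 stuck-at-1, M4 stuck-at-1}.
Test 2 (in0=0, in1=1): fault-free M1=1, M2=0, M3=0, M4=0 → 0; observed 0. Eliminates M2 stuck-at-1, M3 stuck-at-1, M4 stuck-at-1.
Only M1 stuck-at-0 is consistent with every test.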